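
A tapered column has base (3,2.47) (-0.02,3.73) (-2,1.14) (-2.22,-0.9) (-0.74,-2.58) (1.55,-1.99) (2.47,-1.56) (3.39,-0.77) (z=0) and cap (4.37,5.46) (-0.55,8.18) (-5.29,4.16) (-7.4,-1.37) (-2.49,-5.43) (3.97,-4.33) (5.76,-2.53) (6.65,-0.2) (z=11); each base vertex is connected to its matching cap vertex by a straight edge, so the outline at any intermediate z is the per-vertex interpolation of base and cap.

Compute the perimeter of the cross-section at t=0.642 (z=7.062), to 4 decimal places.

Cross-section at t=0.642: each vertex is (1-t)·p0[i] + t·p1[i].
  v1: (1-0.642)·(3,2.47) + 0.642·(4.37,5.46) = (3.8795,4.3896)
  v2: (1-0.642)·(-0.02,3.73) + 0.642·(-0.55,8.18) = (-0.3603,6.5869)
  v3: (1-0.642)·(-2,1.14) + 0.642·(-5.29,4.16) = (-4.1122,3.0788)
  v4: (1-0.642)·(-2.22,-0.9) + 0.642·(-7.4,-1.37) = (-5.5456,-1.2017)
  v5: (1-0.642)·(-0.74,-2.58) + 0.642·(-2.49,-5.43) = (-1.8635,-4.4097)
  v6: (1-0.642)·(1.55,-1.99) + 0.642·(3.97,-4.33) = (3.1036,-3.4923)
  v7: (1-0.642)·(2.47,-1.56) + 0.642·(5.76,-2.53) = (4.5822,-2.1827)
  v8: (1-0.642)·(3.39,-0.77) + 0.642·(6.65,-0.2) = (5.4829,-0.4041)
Perimeter = Σ |v_{i+1} − v_i|:
  edge 1→2: √(-4.2398² + 2.1973²) = 4.7754 (running 4.7754)
  edge 2→3: √(-3.7519² + -3.5081²) = 5.1365 (running 9.9118)
  edge 3→4: √(-1.4334² + -4.2806²) = 4.5142 (running 14.4260)
  edge 4→5: √(3.6821² + -3.2080²) = 4.8835 (running 19.3095)
  edge 5→6: √(4.9671² + 0.9174²) = 5.0512 (running 24.3607)
  edge 6→7: √(1.4785² + 1.3095²) = 1.9751 (running 26.3358)
  edge 7→8: √(0.9007² + 1.7787²) = 1.9937 (running 28.3295)
  edge 8→1: √(-1.6034² + 4.7936²) = 5.0547 (running 33.3842)
Perimeter = 33.3842

Perimeter at t=0.642: 33.3842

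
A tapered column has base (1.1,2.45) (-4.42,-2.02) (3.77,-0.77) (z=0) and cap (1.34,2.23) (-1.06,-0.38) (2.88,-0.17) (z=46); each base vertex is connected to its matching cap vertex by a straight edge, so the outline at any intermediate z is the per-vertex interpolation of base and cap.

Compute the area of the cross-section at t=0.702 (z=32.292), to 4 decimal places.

Area at t=0.702: 7.3718

Cross-section at t=0.702: each vertex is (1-t)·p0[i] + t·p1[i].
  v1: (1-0.702)·(1.1,2.45) + 0.702·(1.34,2.23) = (1.2685,2.2956)
  v2: (1-0.702)·(-4.42,-2.02) + 0.702·(-1.06,-0.38) = (-2.0613,-0.8687)
  v3: (1-0.702)·(3.77,-0.77) + 0.702·(2.88,-0.17) = (3.1452,-0.3488)
Shoelace sum Σ(x_i·y_{i+1} − x_{i+1}·y_i):
  i=1: 1.2685·-0.8687 − -2.0613·2.2956 = +3.6298 (running +3.6298)
  i=2: -2.0613·-0.3488 − 3.1452·-0.8687 = +3.4513 (running +7.0811)
  i=3: 3.1452·2.2956 − 1.2685·-0.3488 = +7.6625 (running +14.7436)
Area = |Σ|/2 = |14.7436|/2 = 7.3718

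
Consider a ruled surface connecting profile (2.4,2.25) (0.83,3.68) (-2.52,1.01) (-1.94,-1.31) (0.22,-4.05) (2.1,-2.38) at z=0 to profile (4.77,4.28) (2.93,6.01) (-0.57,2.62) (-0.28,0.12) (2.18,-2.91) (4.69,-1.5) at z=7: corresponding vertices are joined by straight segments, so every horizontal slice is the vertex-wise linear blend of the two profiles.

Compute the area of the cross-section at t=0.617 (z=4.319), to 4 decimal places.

Area at t=0.617: 29.5949

Cross-section at t=0.617: each vertex is (1-t)·p0[i] + t·p1[i].
  v1: (1-0.617)·(2.4,2.25) + 0.617·(4.77,4.28) = (3.8623,3.5025)
  v2: (1-0.617)·(0.83,3.68) + 0.617·(2.93,6.01) = (2.1257,5.1176)
  v3: (1-0.617)·(-2.52,1.01) + 0.617·(-0.57,2.62) = (-1.3169,2.0034)
  v4: (1-0.617)·(-1.94,-1.31) + 0.617·(-0.28,0.12) = (-0.9158,-0.4277)
  v5: (1-0.617)·(0.22,-4.05) + 0.617·(2.18,-2.91) = (1.4293,-3.3466)
  v6: (1-0.617)·(2.1,-2.38) + 0.617·(4.69,-1.5) = (3.6980,-1.8370)
Shoelace sum Σ(x_i·y_{i+1} − x_{i+1}·y_i):
  i=1: 3.8623·5.1176 − 2.1257·3.5025 = +12.3204 (running +12.3204)
  i=2: 2.1257·2.0034 − -1.3169·5.1176 = +10.9977 (running +23.3181)
  i=3: -1.3169·-0.4277 − -0.9158·2.0034 = +2.3978 (running +25.7159)
  i=4: -0.9158·-3.3466 − 1.4293·-0.4277 = +3.6761 (running +29.3920)
  i=5: 1.4293·-1.8370 − 3.6980·-3.3466 = +9.7502 (running +39.1422)
  i=6: 3.6980·3.5025 − 3.8623·-1.8370 = +20.0476 (running +59.1898)
Area = |Σ|/2 = |59.1898|/2 = 29.5949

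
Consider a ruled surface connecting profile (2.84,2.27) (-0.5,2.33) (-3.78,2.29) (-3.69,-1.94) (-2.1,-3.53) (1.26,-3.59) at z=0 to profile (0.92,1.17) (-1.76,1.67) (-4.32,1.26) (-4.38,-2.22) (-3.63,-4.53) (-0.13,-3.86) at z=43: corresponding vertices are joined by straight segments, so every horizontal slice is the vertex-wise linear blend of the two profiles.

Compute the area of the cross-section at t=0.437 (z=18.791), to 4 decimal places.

Cross-section at t=0.437: each vertex is (1-t)·p0[i] + t·p1[i].
  v1: (1-0.437)·(2.84,2.27) + 0.437·(0.92,1.17) = (2.0010,1.7893)
  v2: (1-0.437)·(-0.5,2.33) + 0.437·(-1.76,1.67) = (-1.0506,2.0416)
  v3: (1-0.437)·(-3.78,2.29) + 0.437·(-4.32,1.26) = (-4.0160,1.8399)
  v4: (1-0.437)·(-3.69,-1.94) + 0.437·(-4.38,-2.22) = (-3.9915,-2.0624)
  v5: (1-0.437)·(-2.1,-3.53) + 0.437·(-3.63,-4.53) = (-2.7686,-3.9670)
  v6: (1-0.437)·(1.26,-3.59) + 0.437·(-0.13,-3.86) = (0.6526,-3.7080)
Shoelace sum Σ(x_i·y_{i+1} − x_{i+1}·y_i):
  i=1: 2.0010·2.0416 − -1.0506·1.7893 = +5.9650 (running +5.9650)
  i=2: -1.0506·1.8399 − -4.0160·2.0416 = +6.2659 (running +12.2309)
  i=3: -4.0160·-2.0624 − -3.9915·1.8399 = +15.6264 (running +27.8573)
  i=4: -3.9915·-3.9670 − -2.7686·-2.0624 = +10.1245 (running +37.9818)
  i=5: -2.7686·-3.7080 − 0.6526·-3.9670 = +12.8547 (running +50.8365)
  i=6: 0.6526·1.7893 − 2.0010·-3.7080 = +8.5872 (running +59.4237)
Area = |Σ|/2 = |59.4237|/2 = 29.7119

Area at t=0.437: 29.7119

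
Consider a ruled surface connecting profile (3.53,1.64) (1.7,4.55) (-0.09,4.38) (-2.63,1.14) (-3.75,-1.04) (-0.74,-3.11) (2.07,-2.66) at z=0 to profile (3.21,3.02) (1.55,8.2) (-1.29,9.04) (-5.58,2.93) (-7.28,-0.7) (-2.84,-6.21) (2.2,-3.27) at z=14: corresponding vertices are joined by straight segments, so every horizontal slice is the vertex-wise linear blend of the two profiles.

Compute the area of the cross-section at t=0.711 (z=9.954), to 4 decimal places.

Area at t=0.711: 78.5780

Cross-section at t=0.711: each vertex is (1-t)·p0[i] + t·p1[i].
  v1: (1-0.711)·(3.53,1.64) + 0.711·(3.21,3.02) = (3.3025,2.6212)
  v2: (1-0.711)·(1.7,4.55) + 0.711·(1.55,8.2) = (1.5934,7.1451)
  v3: (1-0.711)·(-0.09,4.38) + 0.711·(-1.29,9.04) = (-0.9432,7.6933)
  v4: (1-0.711)·(-2.63,1.14) + 0.711·(-5.58,2.93) = (-4.7275,2.4127)
  v5: (1-0.711)·(-3.75,-1.04) + 0.711·(-7.28,-0.7) = (-6.2598,-0.7983)
  v6: (1-0.711)·(-0.74,-3.11) + 0.711·(-2.84,-6.21) = (-2.2331,-5.3141)
  v7: (1-0.711)·(2.07,-2.66) + 0.711·(2.2,-3.27) = (2.1624,-3.0937)
Shoelace sum Σ(x_i·y_{i+1} − x_{i+1}·y_i):
  i=1: 3.3025·7.1451 − 1.5934·2.6212 = +19.4203 (running +19.4203)
  i=2: 1.5934·7.6933 − -0.9432·7.1451 = +18.9974 (running +38.4176)
  i=3: -0.9432·2.4127 − -4.7275·7.6933 = +34.0939 (running +72.5115)
  i=4: -4.7275·-0.7983 − -6.2598·2.4127 = +18.8768 (running +91.3882)
  i=5: -6.2598·-5.3141 − -2.2331·-0.7983 = +31.4828 (running +122.8710)
  i=6: -2.2331·-3.0937 − 2.1624·-5.3141 = +18.3999 (running +141.2709)
  i=7: 2.1624·2.6212 − 3.3025·-3.0937 = +15.8850 (running +157.1560)
Area = |Σ|/2 = |157.1560|/2 = 78.5780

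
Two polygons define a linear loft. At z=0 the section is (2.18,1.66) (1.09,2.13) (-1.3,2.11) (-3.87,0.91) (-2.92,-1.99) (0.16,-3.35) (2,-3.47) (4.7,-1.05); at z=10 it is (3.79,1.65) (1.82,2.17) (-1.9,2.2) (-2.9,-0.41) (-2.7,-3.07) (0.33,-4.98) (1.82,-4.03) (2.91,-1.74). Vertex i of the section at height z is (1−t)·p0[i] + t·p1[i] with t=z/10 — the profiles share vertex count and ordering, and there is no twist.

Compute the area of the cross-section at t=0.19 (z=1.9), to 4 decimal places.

Area at t=0.19: 33.3534

Cross-section at t=0.19: each vertex is (1-t)·p0[i] + t·p1[i].
  v1: (1-0.19)·(2.18,1.66) + 0.19·(3.79,1.65) = (2.4859,1.6581)
  v2: (1-0.19)·(1.09,2.13) + 0.19·(1.82,2.17) = (1.2287,2.1376)
  v3: (1-0.19)·(-1.3,2.11) + 0.19·(-1.9,2.2) = (-1.4140,2.1271)
  v4: (1-0.19)·(-3.87,0.91) + 0.19·(-2.9,-0.41) = (-3.6857,0.6592)
  v5: (1-0.19)·(-2.92,-1.99) + 0.19·(-2.7,-3.07) = (-2.8782,-2.1952)
  v6: (1-0.19)·(0.16,-3.35) + 0.19·(0.33,-4.98) = (0.1923,-3.6597)
  v7: (1-0.19)·(2,-3.47) + 0.19·(1.82,-4.03) = (1.9658,-3.5764)
  v8: (1-0.19)·(4.7,-1.05) + 0.19·(2.91,-1.74) = (4.3599,-1.1811)
Shoelace sum Σ(x_i·y_{i+1} − x_{i+1}·y_i):
  i=1: 2.4859·2.1376 − 1.2287·1.6581 = +3.2766 (running +3.2766)
  i=2: 1.2287·2.1271 − -1.4140·2.1376 = +5.6361 (running +8.9127)
  i=3: -1.4140·0.6592 − -3.6857·2.1271 = +6.9077 (running +15.8204)
  i=4: -3.6857·-2.1952 − -2.8782·0.6592 = +9.9882 (running +25.8086)
  i=5: -2.8782·-3.6597 − 0.1923·-2.1952 = +10.9555 (running +36.7641)
  i=6: 0.1923·-3.5764 − 1.9658·-3.6597 = +6.5065 (running +43.2706)
  i=7: 1.9658·-1.1811 − 4.3599·-3.5764 = +13.2709 (running +56.5415)
  i=8: 4.3599·1.6581 − 2.4859·-1.1811 = +10.1652 (running +66.7068)
Area = |Σ|/2 = |66.7068|/2 = 33.3534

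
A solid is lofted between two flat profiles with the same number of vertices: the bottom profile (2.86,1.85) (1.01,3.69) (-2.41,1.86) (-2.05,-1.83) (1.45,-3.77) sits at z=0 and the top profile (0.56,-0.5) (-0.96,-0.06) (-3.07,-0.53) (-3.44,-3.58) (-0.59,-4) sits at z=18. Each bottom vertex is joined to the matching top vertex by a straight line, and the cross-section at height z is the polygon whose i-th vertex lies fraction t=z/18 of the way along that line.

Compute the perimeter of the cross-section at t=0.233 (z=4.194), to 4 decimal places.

Perimeter at t=0.233: 18.3460

Cross-section at t=0.233: each vertex is (1-t)·p0[i] + t·p1[i].
  v1: (1-0.233)·(2.86,1.85) + 0.233·(0.56,-0.5) = (2.3241,1.3025)
  v2: (1-0.233)·(1.01,3.69) + 0.233·(-0.96,-0.06) = (0.5510,2.8162)
  v3: (1-0.233)·(-2.41,1.86) + 0.233·(-3.07,-0.53) = (-2.5638,1.3031)
  v4: (1-0.233)·(-2.05,-1.83) + 0.233·(-3.44,-3.58) = (-2.3739,-2.2378)
  v5: (1-0.233)·(1.45,-3.77) + 0.233·(-0.59,-4) = (0.9747,-3.8236)
Perimeter = Σ |v_{i+1} − v_i|:
  edge 1→2: √(-1.7731² + 1.5138²) = 2.3314 (running 2.3314)
  edge 2→3: √(-3.1148² + -1.5131²) = 3.4628 (running 5.7943)
  edge 3→4: √(0.1899² + -3.5409²) = 3.5460 (running 9.3402)
  edge 4→5: √(3.3486² + -1.5858²) = 3.7051 (running 13.0453)
  edge 5→1: √(1.3494² + 5.1260²) = 5.3007 (running 18.3460)
Perimeter = 18.3460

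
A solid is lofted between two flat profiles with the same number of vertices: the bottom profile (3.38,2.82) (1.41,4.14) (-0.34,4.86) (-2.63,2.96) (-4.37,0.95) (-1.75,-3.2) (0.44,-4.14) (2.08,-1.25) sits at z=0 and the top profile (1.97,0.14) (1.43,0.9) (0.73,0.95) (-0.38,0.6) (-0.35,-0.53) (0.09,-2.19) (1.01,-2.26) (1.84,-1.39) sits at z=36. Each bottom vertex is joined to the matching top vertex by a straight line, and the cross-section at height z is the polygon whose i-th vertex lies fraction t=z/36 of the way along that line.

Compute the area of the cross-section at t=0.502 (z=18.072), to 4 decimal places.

Area at t=0.502: 19.8133

Cross-section at t=0.502: each vertex is (1-t)·p0[i] + t·p1[i].
  v1: (1-0.502)·(3.38,2.82) + 0.502·(1.97,0.14) = (2.6722,1.4746)
  v2: (1-0.502)·(1.41,4.14) + 0.502·(1.43,0.9) = (1.4200,2.5135)
  v3: (1-0.502)·(-0.34,4.86) + 0.502·(0.73,0.95) = (0.1971,2.8972)
  v4: (1-0.502)·(-2.63,2.96) + 0.502·(-0.38,0.6) = (-1.5005,1.7753)
  v5: (1-0.502)·(-4.37,0.95) + 0.502·(-0.35,-0.53) = (-2.3520,0.2070)
  v6: (1-0.502)·(-1.75,-3.2) + 0.502·(0.09,-2.19) = (-0.8263,-2.6930)
  v7: (1-0.502)·(0.44,-4.14) + 0.502·(1.01,-2.26) = (0.7261,-3.1962)
  v8: (1-0.502)·(2.08,-1.25) + 0.502·(1.84,-1.39) = (1.9595,-1.3203)
Shoelace sum Σ(x_i·y_{i+1} − x_{i+1}·y_i):
  i=1: 2.6722·2.5135 − 1.4200·1.4746 = +4.6225 (running +4.6225)
  i=2: 1.4200·2.8972 − 0.1971·2.5135 = +3.6186 (running +8.2411)
  i=3: 0.1971·1.7753 − -1.5005·2.8972 = +4.6972 (running +12.9383)
  i=4: -1.5005·0.2070 − -2.3520·1.7753 = +3.8647 (running +16.8030)
  i=5: -2.3520·-2.6930 − -0.8263·0.2070 = +6.5049 (running +23.3079)
  i=6: -0.8263·-3.1962 − 0.7261·-2.6930 = +4.5966 (running +27.9045)
  i=7: 0.7261·-1.3203 − 1.9595·-3.1962 = +5.3044 (running +33.2089)
  i=8: 1.9595·1.4746 − 2.6722·-1.3203 = +6.4176 (running +39.6265)
Area = |Σ|/2 = |39.6265|/2 = 19.8133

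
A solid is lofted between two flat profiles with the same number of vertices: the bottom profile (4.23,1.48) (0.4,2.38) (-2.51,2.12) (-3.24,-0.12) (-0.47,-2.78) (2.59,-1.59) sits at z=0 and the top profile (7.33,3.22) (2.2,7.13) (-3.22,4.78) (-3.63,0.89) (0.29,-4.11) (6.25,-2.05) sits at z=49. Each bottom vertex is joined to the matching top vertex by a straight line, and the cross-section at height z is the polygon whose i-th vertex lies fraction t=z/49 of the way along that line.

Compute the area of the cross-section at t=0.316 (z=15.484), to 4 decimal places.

Area at t=0.316: 40.4941

Cross-section at t=0.316: each vertex is (1-t)·p0[i] + t·p1[i].
  v1: (1-0.316)·(4.23,1.48) + 0.316·(7.33,3.22) = (5.2096,2.0298)
  v2: (1-0.316)·(0.4,2.38) + 0.316·(2.2,7.13) = (0.9688,3.8810)
  v3: (1-0.316)·(-2.51,2.12) + 0.316·(-3.22,4.78) = (-2.7344,2.9606)
  v4: (1-0.316)·(-3.24,-0.12) + 0.316·(-3.63,0.89) = (-3.3632,0.1992)
  v5: (1-0.316)·(-0.47,-2.78) + 0.316·(0.29,-4.11) = (-0.2298,-3.2003)
  v6: (1-0.316)·(2.59,-1.59) + 0.316·(6.25,-2.05) = (3.7466,-1.7354)
Shoelace sum Σ(x_i·y_{i+1} − x_{i+1}·y_i):
  i=1: 5.2096·3.8810 − 0.9688·2.0298 = +18.2519 (running +18.2519)
  i=2: 0.9688·2.9606 − -2.7344·3.8810 = +13.4802 (running +31.7322)
  i=3: -2.7344·0.1992 − -3.3632·2.9606 = +9.4125 (running +41.1447)
  i=4: -3.3632·-3.2003 − -0.2298·0.1992 = +10.8091 (running +51.9538)
  i=5: -0.2298·-1.7354 − 3.7466·-3.2003 = +12.3889 (running +64.3427)
  i=6: 3.7466·2.0298 − 5.2096·-1.7354 = +16.6454 (running +80.9881)
Area = |Σ|/2 = |80.9881|/2 = 40.4941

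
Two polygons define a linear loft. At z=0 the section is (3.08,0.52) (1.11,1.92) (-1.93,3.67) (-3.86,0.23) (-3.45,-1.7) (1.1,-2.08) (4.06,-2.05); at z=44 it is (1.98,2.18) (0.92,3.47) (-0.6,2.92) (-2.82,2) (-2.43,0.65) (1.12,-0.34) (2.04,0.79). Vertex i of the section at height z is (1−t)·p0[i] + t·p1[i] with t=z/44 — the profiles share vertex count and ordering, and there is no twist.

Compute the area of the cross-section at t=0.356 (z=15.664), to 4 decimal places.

Cross-section at t=0.356: each vertex is (1-t)·p0[i] + t·p1[i].
  v1: (1-0.356)·(3.08,0.52) + 0.356·(1.98,2.18) = (2.6884,1.1110)
  v2: (1-0.356)·(1.11,1.92) + 0.356·(0.92,3.47) = (1.0424,2.4718)
  v3: (1-0.356)·(-1.93,3.67) + 0.356·(-0.6,2.92) = (-1.4565,3.4030)
  v4: (1-0.356)·(-3.86,0.23) + 0.356·(-2.82,2) = (-3.4898,0.8601)
  v5: (1-0.356)·(-3.45,-1.7) + 0.356·(-2.43,0.65) = (-3.0869,-0.8634)
  v6: (1-0.356)·(1.1,-2.08) + 0.356·(1.12,-0.34) = (1.1071,-1.4606)
  v7: (1-0.356)·(4.06,-2.05) + 0.356·(2.04,0.79) = (3.3409,-1.0390)
Shoelace sum Σ(x_i·y_{i+1} − x_{i+1}·y_i):
  i=1: 2.6884·2.4718 − 1.0424·1.1110 = +5.4872 (running +5.4872)
  i=2: 1.0424·3.4030 − -1.4565·2.4718 = +7.1474 (running +12.6345)
  i=3: -1.4565·0.8601 − -3.4898·3.4030 = +10.6229 (running +23.2574)
  i=4: -3.4898·-0.8634 − -3.0869·0.8601 = +5.6681 (running +28.9256)
  i=5: -3.0869·-1.4606 − 1.1071·-0.8634 = +5.4645 (running +34.3900)
  i=6: 1.1071·-1.0390 − 3.3409·-1.4606 = +3.7293 (running +38.1193)
  i=7: 3.3409·1.1110 − 2.6884·-1.0390 = +6.5047 (running +44.6240)
Area = |Σ|/2 = |44.6240|/2 = 22.3120

Area at t=0.356: 22.3120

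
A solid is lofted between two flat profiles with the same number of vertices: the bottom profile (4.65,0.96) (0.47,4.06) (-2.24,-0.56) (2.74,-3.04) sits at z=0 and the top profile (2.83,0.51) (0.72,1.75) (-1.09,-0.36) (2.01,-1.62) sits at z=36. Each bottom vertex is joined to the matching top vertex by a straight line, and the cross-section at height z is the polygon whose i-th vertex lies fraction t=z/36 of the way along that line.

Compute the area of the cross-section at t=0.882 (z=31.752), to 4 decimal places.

Cross-section at t=0.882: each vertex is (1-t)·p0[i] + t·p1[i].
  v1: (1-0.882)·(4.65,0.96) + 0.882·(2.83,0.51) = (3.0448,0.5631)
  v2: (1-0.882)·(0.47,4.06) + 0.882·(0.72,1.75) = (0.6905,2.0226)
  v3: (1-0.882)·(-2.24,-0.56) + 0.882·(-1.09,-0.36) = (-1.2257,-0.3836)
  v4: (1-0.882)·(2.74,-3.04) + 0.882·(2.01,-1.62) = (2.0961,-1.7876)
Shoelace sum Σ(x_i·y_{i+1} − x_{i+1}·y_i):
  i=1: 3.0448·2.0226 − 0.6905·0.5631 = +5.7695 (running +5.7695)
  i=2: 0.6905·-0.3836 − -1.2257·2.0226 = +2.2142 (running +7.9837)
  i=3: -1.2257·-1.7876 − 2.0961·-0.3836 = +2.9951 (running +10.9787)
  i=4: 2.0961·0.5631 − 3.0448·-1.7876 = +6.6230 (running +17.6018)
Area = |Σ|/2 = |17.6018|/2 = 8.8009

Area at t=0.882: 8.8009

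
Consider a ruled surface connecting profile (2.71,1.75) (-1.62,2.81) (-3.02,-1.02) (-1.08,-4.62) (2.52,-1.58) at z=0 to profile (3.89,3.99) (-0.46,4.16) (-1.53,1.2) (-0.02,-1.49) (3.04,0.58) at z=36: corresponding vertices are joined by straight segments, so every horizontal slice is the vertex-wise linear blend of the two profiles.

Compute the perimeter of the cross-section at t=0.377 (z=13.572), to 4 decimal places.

Cross-section at t=0.377: each vertex is (1-t)·p0[i] + t·p1[i].
  v1: (1-0.377)·(2.71,1.75) + 0.377·(3.89,3.99) = (3.1549,2.5945)
  v2: (1-0.377)·(-1.62,2.81) + 0.377·(-0.46,4.16) = (-1.1827,3.3190)
  v3: (1-0.377)·(-3.02,-1.02) + 0.377·(-1.53,1.2) = (-2.4583,-0.1831)
  v4: (1-0.377)·(-1.08,-4.62) + 0.377·(-0.02,-1.49) = (-0.6804,-3.4400)
  v5: (1-0.377)·(2.52,-1.58) + 0.377·(3.04,0.58) = (2.7160,-0.7657)
Perimeter = Σ |v_{i+1} − v_i|:
  edge 1→2: √(-4.3375² + 0.7245²) = 4.3976 (running 4.3976)
  edge 2→3: √(-1.2756² + -3.5020²) = 3.7271 (running 8.1247)
  edge 3→4: √(1.7779² + -3.2569²) = 3.7106 (running 11.8353)
  edge 4→5: √(3.3964² + 2.6743²) = 4.3229 (running 16.1582)
  edge 5→1: √(0.4388² + 3.3602²) = 3.3887 (running 19.5469)
Perimeter = 19.5469

Perimeter at t=0.377: 19.5469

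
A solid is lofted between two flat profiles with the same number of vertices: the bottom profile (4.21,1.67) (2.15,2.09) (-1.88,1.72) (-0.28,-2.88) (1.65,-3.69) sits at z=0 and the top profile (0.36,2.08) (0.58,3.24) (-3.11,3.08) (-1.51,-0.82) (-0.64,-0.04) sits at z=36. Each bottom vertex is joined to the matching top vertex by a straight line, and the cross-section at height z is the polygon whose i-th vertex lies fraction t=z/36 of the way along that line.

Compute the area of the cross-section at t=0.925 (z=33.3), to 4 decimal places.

Area at t=0.925: 9.3033

Cross-section at t=0.925: each vertex is (1-t)·p0[i] + t·p1[i].
  v1: (1-0.925)·(4.21,1.67) + 0.925·(0.36,2.08) = (0.6487,2.0493)
  v2: (1-0.925)·(2.15,2.09) + 0.925·(0.58,3.24) = (0.6977,3.1538)
  v3: (1-0.925)·(-1.88,1.72) + 0.925·(-3.11,3.08) = (-3.0177,2.9780)
  v4: (1-0.925)·(-0.28,-2.88) + 0.925·(-1.51,-0.82) = (-1.4178,-0.9745)
  v5: (1-0.925)·(1.65,-3.69) + 0.925·(-0.64,-0.04) = (-0.4683,-0.3137)
Shoelace sum Σ(x_i·y_{i+1} − x_{i+1}·y_i):
  i=1: 0.6487·3.1538 − 0.6977·2.0493 = +0.6161 (running +0.6161)
  i=2: 0.6977·2.9780 − -3.0177·3.1538 = +11.5951 (running +12.2113)
  i=3: -3.0177·-0.9745 − -1.4178·2.9780 = +7.1629 (running +19.3741)
  i=4: -1.4178·-0.3137 − -0.4683·-0.9745 = -0.0115 (running +19.3626)
  i=5: -0.4683·2.0493 − 0.6487·-0.3137 = -0.7560 (running +18.6066)
Area = |Σ|/2 = |18.6066|/2 = 9.3033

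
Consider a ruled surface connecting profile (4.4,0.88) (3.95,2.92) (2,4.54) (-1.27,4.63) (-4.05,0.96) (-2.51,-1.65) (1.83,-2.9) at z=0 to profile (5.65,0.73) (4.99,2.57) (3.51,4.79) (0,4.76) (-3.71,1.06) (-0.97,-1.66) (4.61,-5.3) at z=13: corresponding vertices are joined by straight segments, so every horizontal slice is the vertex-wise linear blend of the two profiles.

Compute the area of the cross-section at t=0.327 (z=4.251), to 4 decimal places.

Cross-section at t=0.327: each vertex is (1-t)·p0[i] + t·p1[i].
  v1: (1-0.327)·(4.4,0.88) + 0.327·(5.65,0.73) = (4.8088,0.8309)
  v2: (1-0.327)·(3.95,2.92) + 0.327·(4.99,2.57) = (4.2901,2.8056)
  v3: (1-0.327)·(2,4.54) + 0.327·(3.51,4.79) = (2.4938,4.6218)
  v4: (1-0.327)·(-1.27,4.63) + 0.327·(0,4.76) = (-0.8547,4.6725)
  v5: (1-0.327)·(-4.05,0.96) + 0.327·(-3.71,1.06) = (-3.9388,0.9927)
  v6: (1-0.327)·(-2.51,-1.65) + 0.327·(-0.97,-1.66) = (-2.0064,-1.6533)
  v7: (1-0.327)·(1.83,-2.9) + 0.327·(4.61,-5.3) = (2.7391,-3.6848)
Shoelace sum Σ(x_i·y_{i+1} − x_{i+1}·y_i):
  i=1: 4.8088·2.8056 − 4.2901·0.8309 = +9.9263 (running +9.9263)
  i=2: 4.2901·4.6218 − 2.4938·2.8056 = +12.8313 (running +22.7576)
  i=3: 2.4938·4.6725 − -0.8547·4.6218 = +15.6024 (running +38.3600)
  i=4: -0.8547·0.9927 − -3.9388·4.6725 = +17.5557 (running +55.9158)
  i=5: -3.9388·-1.6533 − -2.0064·0.9927 = +8.5037 (running +64.4195)
  i=6: -2.0064·-3.6848 − 2.7391·-1.6533 = +11.9217 (running +76.3411)
  i=7: 2.7391·0.8309 − 4.8088·-3.6848 = +19.9953 (running +96.3364)
Area = |Σ|/2 = |96.3364|/2 = 48.1682

Area at t=0.327: 48.1682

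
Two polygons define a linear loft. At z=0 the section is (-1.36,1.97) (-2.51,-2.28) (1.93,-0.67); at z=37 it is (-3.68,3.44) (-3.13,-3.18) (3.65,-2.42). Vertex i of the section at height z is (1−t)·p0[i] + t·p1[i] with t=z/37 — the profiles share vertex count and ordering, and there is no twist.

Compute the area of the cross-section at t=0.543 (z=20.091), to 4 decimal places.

Cross-section at t=0.543: each vertex is (1-t)·p0[i] + t·p1[i].
  v1: (1-0.543)·(-1.36,1.97) + 0.543·(-3.68,3.44) = (-2.6198,2.7682)
  v2: (1-0.543)·(-2.51,-2.28) + 0.543·(-3.13,-3.18) = (-2.8467,-2.7687)
  v3: (1-0.543)·(1.93,-0.67) + 0.543·(3.65,-2.42) = (2.8640,-1.6202)
Shoelace sum Σ(x_i·y_{i+1} − x_{i+1}·y_i):
  i=1: -2.6198·-2.7687 − -2.8467·2.7682 = +15.1335 (running +15.1335)
  i=2: -2.8467·-1.6202 − 2.8640·-2.7687 = +12.5417 (running +27.6752)
  i=3: 2.8640·2.7682 − -2.6198·-1.6202 = +3.6834 (running +31.3586)
Area = |Σ|/2 = |31.3586|/2 = 15.6793

Area at t=0.543: 15.6793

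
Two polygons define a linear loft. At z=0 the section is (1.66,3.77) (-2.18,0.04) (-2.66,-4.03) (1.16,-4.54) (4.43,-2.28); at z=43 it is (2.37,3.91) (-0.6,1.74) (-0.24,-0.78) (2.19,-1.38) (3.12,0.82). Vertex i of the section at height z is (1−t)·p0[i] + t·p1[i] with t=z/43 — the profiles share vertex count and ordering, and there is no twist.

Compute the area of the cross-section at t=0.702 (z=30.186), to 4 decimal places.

Cross-section at t=0.702: each vertex is (1-t)·p0[i] + t·p1[i].
  v1: (1-0.702)·(1.66,3.77) + 0.702·(2.37,3.91) = (2.1584,3.8683)
  v2: (1-0.702)·(-2.18,0.04) + 0.702·(-0.6,1.74) = (-1.0708,1.2334)
  v3: (1-0.702)·(-2.66,-4.03) + 0.702·(-0.24,-0.78) = (-0.9612,-1.7485)
  v4: (1-0.702)·(1.16,-4.54) + 0.702·(2.19,-1.38) = (1.8831,-2.3217)
  v5: (1-0.702)·(4.43,-2.28) + 0.702·(3.12,0.82) = (3.5104,-0.1038)
Shoelace sum Σ(x_i·y_{i+1} − x_{i+1}·y_i):
  i=1: 2.1584·1.2334 − -1.0708·3.8683 = +6.8045 (running +6.8045)
  i=2: -1.0708·-1.7485 − -0.9612·1.2334 = +3.0579 (running +9.8624)
  i=3: -0.9612·-2.3217 − 1.8831·-1.7485 = +5.5240 (running +15.3864)
  i=4: 1.8831·-0.1038 − 3.5104·-2.3217 = +7.9545 (running +23.3409)
  i=5: 3.5104·3.8683 − 2.1584·-0.1038 = +13.8032 (running +37.1441)
Area = |Σ|/2 = |37.1441|/2 = 18.5720

Area at t=0.702: 18.5720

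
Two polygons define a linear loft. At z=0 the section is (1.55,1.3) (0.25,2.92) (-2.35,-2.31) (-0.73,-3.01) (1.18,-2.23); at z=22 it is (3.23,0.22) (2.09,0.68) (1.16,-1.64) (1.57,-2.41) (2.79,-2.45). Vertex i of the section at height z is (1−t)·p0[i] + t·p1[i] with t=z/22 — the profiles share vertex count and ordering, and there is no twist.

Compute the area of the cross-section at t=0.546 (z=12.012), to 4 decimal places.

Area at t=0.546: 7.6629

Cross-section at t=0.546: each vertex is (1-t)·p0[i] + t·p1[i].
  v1: (1-0.546)·(1.55,1.3) + 0.546·(3.23,0.22) = (2.4673,0.7103)
  v2: (1-0.546)·(0.25,2.92) + 0.546·(2.09,0.68) = (1.2546,1.6970)
  v3: (1-0.546)·(-2.35,-2.31) + 0.546·(1.16,-1.64) = (-0.4335,-1.9442)
  v4: (1-0.546)·(-0.73,-3.01) + 0.546·(1.57,-2.41) = (0.5258,-2.6824)
  v5: (1-0.546)·(1.18,-2.23) + 0.546·(2.79,-2.45) = (2.0591,-2.3501)
Shoelace sum Σ(x_i·y_{i+1} − x_{i+1}·y_i):
  i=1: 2.4673·1.6970 − 1.2546·0.7103 = +3.2957 (running +3.2957)
  i=2: 1.2546·-1.9442 − -0.4335·1.6970 = -1.7035 (running +1.5921)
  i=3: -0.4335·-2.6824 − 0.5258·-1.9442 = +2.1852 (running +3.7773)
  i=4: 0.5258·-2.3501 − 2.0591·-2.6824 = +4.2875 (running +8.0648)
  i=5: 2.0591·0.7103 − 2.4673·-2.3501 = +7.2610 (running +15.3258)
Area = |Σ|/2 = |15.3258|/2 = 7.6629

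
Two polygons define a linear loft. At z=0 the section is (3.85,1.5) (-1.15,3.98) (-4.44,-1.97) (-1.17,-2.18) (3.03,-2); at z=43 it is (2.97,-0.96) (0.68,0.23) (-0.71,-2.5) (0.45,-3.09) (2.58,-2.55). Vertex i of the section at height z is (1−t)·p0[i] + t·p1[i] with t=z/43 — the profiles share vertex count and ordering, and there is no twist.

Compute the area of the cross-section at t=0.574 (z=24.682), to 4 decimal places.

Cross-section at t=0.574: each vertex is (1-t)·p0[i] + t·p1[i].
  v1: (1-0.574)·(3.85,1.5) + 0.574·(2.97,-0.96) = (3.3449,0.0880)
  v2: (1-0.574)·(-1.15,3.98) + 0.574·(0.68,0.23) = (-0.0996,1.8275)
  v3: (1-0.574)·(-4.44,-1.97) + 0.574·(-0.71,-2.5) = (-2.2990,-2.2742)
  v4: (1-0.574)·(-1.17,-2.18) + 0.574·(0.45,-3.09) = (-0.2401,-2.7023)
  v5: (1-0.574)·(3.03,-2) + 0.574·(2.58,-2.55) = (2.7717,-2.3157)
Shoelace sum Σ(x_i·y_{i+1} − x_{i+1}·y_i):
  i=1: 3.3449·1.8275 − -0.0996·0.0880 = +6.1215 (running +6.1215)
  i=2: -0.0996·-2.2742 − -2.2990·1.8275 = +4.4279 (running +10.5494)
  i=3: -2.2990·-2.7023 − -0.2401·-2.2742 = +5.6665 (running +16.2159)
  i=4: -0.2401·-2.3157 − 2.7717·-2.7023 = +8.0461 (running +24.2620)
  i=5: 2.7717·0.0880 − 3.3449·-2.3157 = +7.9895 (running +32.2516)
Area = |Σ|/2 = |32.2516|/2 = 16.1258

Area at t=0.574: 16.1258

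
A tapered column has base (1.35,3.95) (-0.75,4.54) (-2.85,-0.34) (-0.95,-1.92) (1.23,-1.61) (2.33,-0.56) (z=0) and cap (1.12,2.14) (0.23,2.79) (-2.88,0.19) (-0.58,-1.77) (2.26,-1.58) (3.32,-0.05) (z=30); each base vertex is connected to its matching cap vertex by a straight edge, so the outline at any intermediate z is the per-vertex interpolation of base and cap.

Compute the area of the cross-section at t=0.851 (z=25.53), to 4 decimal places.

Cross-section at t=0.851: each vertex is (1-t)·p0[i] + t·p1[i].
  v1: (1-0.851)·(1.35,3.95) + 0.851·(1.12,2.14) = (1.1543,2.4097)
  v2: (1-0.851)·(-0.75,4.54) + 0.851·(0.23,2.79) = (0.0840,3.0507)
  v3: (1-0.851)·(-2.85,-0.34) + 0.851·(-2.88,0.19) = (-2.8755,0.1110)
  v4: (1-0.851)·(-0.95,-1.92) + 0.851·(-0.58,-1.77) = (-0.6351,-1.7924)
  v5: (1-0.851)·(1.23,-1.61) + 0.851·(2.26,-1.58) = (2.1065,-1.5845)
  v6: (1-0.851)·(2.33,-0.56) + 0.851·(3.32,-0.05) = (3.1725,-0.1260)
Shoelace sum Σ(x_i·y_{i+1} − x_{i+1}·y_i):
  i=1: 1.1543·3.0507 − 0.0840·2.4097 = +3.3190 (running +3.3190)
  i=2: 0.0840·0.1110 − -2.8755·3.0507 = +8.7818 (running +12.1009)
  i=3: -2.8755·-1.7924 − -0.6351·0.1110 = +5.2245 (running +17.3253)
  i=4: -0.6351·-1.5845 − 2.1065·-1.7924 = +4.7820 (running +22.1073)
  i=5: 2.1065·-0.1260 − 3.1725·-1.5845 = +4.7613 (running +26.8686)
  i=6: 3.1725·2.4097 − 1.1543·-0.1260 = +7.7901 (running +34.6588)
Area = |Σ|/2 = |34.6588|/2 = 17.3294

Area at t=0.851: 17.3294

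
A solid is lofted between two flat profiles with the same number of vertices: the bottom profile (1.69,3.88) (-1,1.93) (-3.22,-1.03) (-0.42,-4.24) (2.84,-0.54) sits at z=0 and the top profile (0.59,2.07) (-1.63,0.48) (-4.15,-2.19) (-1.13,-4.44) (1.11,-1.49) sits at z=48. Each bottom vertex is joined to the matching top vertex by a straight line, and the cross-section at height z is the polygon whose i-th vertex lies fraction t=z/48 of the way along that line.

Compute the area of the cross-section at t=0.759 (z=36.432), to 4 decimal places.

Area at t=0.759: 19.3621

Cross-section at t=0.759: each vertex is (1-t)·p0[i] + t·p1[i].
  v1: (1-0.759)·(1.69,3.88) + 0.759·(0.59,2.07) = (0.8551,2.5062)
  v2: (1-0.759)·(-1,1.93) + 0.759·(-1.63,0.48) = (-1.4782,0.8295)
  v3: (1-0.759)·(-3.22,-1.03) + 0.759·(-4.15,-2.19) = (-3.9259,-1.9104)
  v4: (1-0.759)·(-0.42,-4.24) + 0.759·(-1.13,-4.44) = (-0.9589,-4.3918)
  v5: (1-0.759)·(2.84,-0.54) + 0.759·(1.11,-1.49) = (1.5269,-1.2611)
Shoelace sum Σ(x_i·y_{i+1} − x_{i+1}·y_i):
  i=1: 0.8551·0.8295 − -1.4782·2.5062 = +4.4139 (running +4.4139)
  i=2: -1.4782·-1.9104 − -3.9259·0.8295 = +6.0803 (running +10.4941)
  i=3: -3.9259·-4.3918 − -0.9589·-1.9104 = +15.4097 (running +25.9039)
  i=4: -0.9589·-1.2611 − 1.5269·-4.3918 = +7.9152 (running +33.8190)
  i=5: 1.5269·2.5062 − 0.8551·-1.2611 = +4.9051 (running +38.7242)
Area = |Σ|/2 = |38.7242|/2 = 19.3621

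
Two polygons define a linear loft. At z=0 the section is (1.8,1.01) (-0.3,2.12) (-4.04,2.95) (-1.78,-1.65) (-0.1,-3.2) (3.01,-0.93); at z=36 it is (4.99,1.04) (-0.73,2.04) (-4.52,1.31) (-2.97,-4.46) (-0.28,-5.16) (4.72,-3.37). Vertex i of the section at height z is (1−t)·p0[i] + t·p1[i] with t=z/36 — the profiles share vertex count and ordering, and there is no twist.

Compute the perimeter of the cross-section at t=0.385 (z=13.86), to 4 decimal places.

Cross-section at t=0.385: each vertex is (1-t)·p0[i] + t·p1[i].
  v1: (1-0.385)·(1.8,1.01) + 0.385·(4.99,1.04) = (3.0282,1.0215)
  v2: (1-0.385)·(-0.3,2.12) + 0.385·(-0.73,2.04) = (-0.4656,2.0892)
  v3: (1-0.385)·(-4.04,2.95) + 0.385·(-4.52,1.31) = (-4.2248,2.3186)
  v4: (1-0.385)·(-1.78,-1.65) + 0.385·(-2.97,-4.46) = (-2.2382,-2.7319)
  v5: (1-0.385)·(-0.1,-3.2) + 0.385·(-0.28,-5.16) = (-0.1693,-3.9546)
  v6: (1-0.385)·(3.01,-0.93) + 0.385·(4.72,-3.37) = (3.6683,-1.8694)
Perimeter = Σ |v_{i+1} − v_i|:
  edge 1→2: √(-3.4937² + 1.0676²) = 3.6532 (running 3.6532)
  edge 2→3: √(-3.7593² + 0.2294²) = 3.7662 (running 7.4194)
  edge 3→4: √(1.9867² + -5.0504²) = 5.4271 (running 12.8466)
  edge 4→5: √(2.0689² + -1.2228²) = 2.4032 (running 15.2497)
  edge 5→6: √(3.8377² + 2.0852²) = 4.3676 (running 19.6173)
  edge 6→1: √(-0.6402² + 2.8910²) = 2.9610 (running 22.5783)
Perimeter = 22.5783

Perimeter at t=0.385: 22.5783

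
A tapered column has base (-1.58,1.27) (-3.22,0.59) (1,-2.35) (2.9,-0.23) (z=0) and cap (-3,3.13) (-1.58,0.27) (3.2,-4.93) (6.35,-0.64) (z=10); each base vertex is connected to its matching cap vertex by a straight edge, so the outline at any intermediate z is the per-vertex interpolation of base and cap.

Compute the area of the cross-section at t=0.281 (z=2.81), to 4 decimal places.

Area at t=0.281: 14.6125

Cross-section at t=0.281: each vertex is (1-t)·p0[i] + t·p1[i].
  v1: (1-0.281)·(-1.58,1.27) + 0.281·(-3,3.13) = (-1.9790,1.7927)
  v2: (1-0.281)·(-3.22,0.59) + 0.281·(-1.58,0.27) = (-2.7592,0.5001)
  v3: (1-0.281)·(1,-2.35) + 0.281·(3.2,-4.93) = (1.6182,-3.0750)
  v4: (1-0.281)·(2.9,-0.23) + 0.281·(6.35,-0.64) = (3.8694,-0.3452)
Shoelace sum Σ(x_i·y_{i+1} − x_{i+1}·y_i):
  i=1: -1.9790·0.5001 − -2.7592·1.7927 = +3.9566 (running +3.9566)
  i=2: -2.7592·-3.0750 − 1.6182·0.5001 = +7.6751 (running +11.6317)
  i=3: 1.6182·-0.3452 − 3.8694·-3.0750 = +11.3399 (running +22.9716)
  i=4: 3.8694·1.7927 − -1.9790·-0.3452 = +6.2534 (running +29.2250)
Area = |Σ|/2 = |29.2250|/2 = 14.6125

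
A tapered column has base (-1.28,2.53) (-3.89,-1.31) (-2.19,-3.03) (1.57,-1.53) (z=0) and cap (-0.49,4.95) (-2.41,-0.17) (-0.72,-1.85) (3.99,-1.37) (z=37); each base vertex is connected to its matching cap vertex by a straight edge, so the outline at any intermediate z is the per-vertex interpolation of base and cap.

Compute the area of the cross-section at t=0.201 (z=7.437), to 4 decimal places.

Cross-section at t=0.201: each vertex is (1-t)·p0[i] + t·p1[i].
  v1: (1-0.201)·(-1.28,2.53) + 0.201·(-0.49,4.95) = (-1.1212,3.0164)
  v2: (1-0.201)·(-3.89,-1.31) + 0.201·(-2.41,-0.17) = (-3.5925,-1.0809)
  v3: (1-0.201)·(-2.19,-3.03) + 0.201·(-0.72,-1.85) = (-1.8945,-2.7928)
  v4: (1-0.201)·(1.57,-1.53) + 0.201·(3.99,-1.37) = (2.0564,-1.4978)
Shoelace sum Σ(x_i·y_{i+1} − x_{i+1}·y_i):
  i=1: -1.1212·-1.0809 − -3.5925·3.0164 = +12.0484 (running +12.0484)
  i=2: -3.5925·-2.7928 − -1.8945·-1.0809 = +7.9855 (running +20.0340)
  i=3: -1.8945·-1.4978 − 2.0564·-2.7928 = +8.5809 (running +28.6149)
  i=4: 2.0564·3.0164 − -1.1212·-1.4978 = +4.5236 (running +33.1385)
Area = |Σ|/2 = |33.1385|/2 = 16.5693

Area at t=0.201: 16.5693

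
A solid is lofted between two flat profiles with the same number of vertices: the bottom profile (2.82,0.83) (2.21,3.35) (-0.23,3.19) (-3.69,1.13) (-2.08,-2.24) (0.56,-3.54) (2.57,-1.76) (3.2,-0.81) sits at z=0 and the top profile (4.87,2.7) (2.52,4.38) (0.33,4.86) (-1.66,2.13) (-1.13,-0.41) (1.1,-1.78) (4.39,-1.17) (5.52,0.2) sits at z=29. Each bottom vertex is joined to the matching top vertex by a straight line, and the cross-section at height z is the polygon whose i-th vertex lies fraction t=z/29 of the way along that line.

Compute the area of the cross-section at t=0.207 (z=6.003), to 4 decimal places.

Area at t=0.207: 31.7132

Cross-section at t=0.207: each vertex is (1-t)·p0[i] + t·p1[i].
  v1: (1-0.207)·(2.82,0.83) + 0.207·(4.87,2.7) = (3.2443,1.2171)
  v2: (1-0.207)·(2.21,3.35) + 0.207·(2.52,4.38) = (2.2742,3.5632)
  v3: (1-0.207)·(-0.23,3.19) + 0.207·(0.33,4.86) = (-0.1141,3.5357)
  v4: (1-0.207)·(-3.69,1.13) + 0.207·(-1.66,2.13) = (-3.2698,1.3370)
  v5: (1-0.207)·(-2.08,-2.24) + 0.207·(-1.13,-0.41) = (-1.8834,-1.8612)
  v6: (1-0.207)·(0.56,-3.54) + 0.207·(1.1,-1.78) = (0.6718,-3.1757)
  v7: (1-0.207)·(2.57,-1.76) + 0.207·(4.39,-1.17) = (2.9467,-1.6379)
  v8: (1-0.207)·(3.2,-0.81) + 0.207·(5.52,0.2) = (3.6802,-0.6009)
Shoelace sum Σ(x_i·y_{i+1} − x_{i+1}·y_i):
  i=1: 3.2443·3.5632 − 2.2742·1.2171 = +8.7924 (running +8.7924)
  i=2: 2.2742·3.5357 − -0.1141·3.5632 = +8.4473 (running +17.2397)
  i=3: -0.1141·1.3370 − -3.2698·3.5357 = +11.4084 (running +28.6481)
  i=4: -3.2698·-1.8612 − -1.8834·1.3370 = +8.6037 (running +37.2519)
  i=5: -1.8834·-3.1757 − 0.6718·-1.8612 = +7.2312 (running +44.4831)
  i=6: 0.6718·-1.6379 − 2.9467·-3.1757 = +8.2576 (running +52.7407)
  i=7: 2.9467·-0.6009 − 3.6802·-1.6379 = +4.2570 (running +56.9977)
  i=8: 3.6802·1.2171 − 3.2443·-0.6009 = +6.4288 (running +63.4265)
Area = |Σ|/2 = |63.4265|/2 = 31.7132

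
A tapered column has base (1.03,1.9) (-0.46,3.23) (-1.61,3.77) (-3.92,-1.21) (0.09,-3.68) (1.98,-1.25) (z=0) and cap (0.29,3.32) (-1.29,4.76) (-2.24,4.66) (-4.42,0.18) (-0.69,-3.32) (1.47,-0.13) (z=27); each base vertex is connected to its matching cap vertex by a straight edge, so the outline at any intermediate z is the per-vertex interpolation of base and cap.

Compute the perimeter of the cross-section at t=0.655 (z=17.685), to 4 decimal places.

Cross-section at t=0.655: each vertex is (1-t)·p0[i] + t·p1[i].
  v1: (1-0.655)·(1.03,1.9) + 0.655·(0.29,3.32) = (0.5453,2.8301)
  v2: (1-0.655)·(-0.46,3.23) + 0.655·(-1.29,4.76) = (-1.0037,4.2321)
  v3: (1-0.655)·(-1.61,3.77) + 0.655·(-2.24,4.66) = (-2.0227,4.3529)
  v4: (1-0.655)·(-3.92,-1.21) + 0.655·(-4.42,0.18) = (-4.2475,-0.2995)
  v5: (1-0.655)·(0.09,-3.68) + 0.655·(-0.69,-3.32) = (-0.4209,-3.4442)
  v6: (1-0.655)·(1.98,-1.25) + 0.655·(1.47,-0.13) = (1.6460,-0.5164)
Perimeter = Σ |v_{i+1} − v_i|:
  edge 1→2: √(-1.5490² + 1.4021²) = 2.0893 (running 2.0893)
  edge 2→3: √(-1.0190² + 0.1208²) = 1.0261 (running 3.1154)
  edge 3→4: √(-2.2248² + -4.6525²) = 5.1571 (running 8.2725)
  edge 4→5: √(3.8266² + -3.1446²) = 4.9529 (running 13.2254)
  edge 5→6: √(2.0669² + 2.9278²) = 3.5838 (running 16.8093)
  edge 6→1: √(-1.1006² + 3.3465²) = 3.5229 (running 20.3321)
Perimeter = 20.3321

Perimeter at t=0.655: 20.3321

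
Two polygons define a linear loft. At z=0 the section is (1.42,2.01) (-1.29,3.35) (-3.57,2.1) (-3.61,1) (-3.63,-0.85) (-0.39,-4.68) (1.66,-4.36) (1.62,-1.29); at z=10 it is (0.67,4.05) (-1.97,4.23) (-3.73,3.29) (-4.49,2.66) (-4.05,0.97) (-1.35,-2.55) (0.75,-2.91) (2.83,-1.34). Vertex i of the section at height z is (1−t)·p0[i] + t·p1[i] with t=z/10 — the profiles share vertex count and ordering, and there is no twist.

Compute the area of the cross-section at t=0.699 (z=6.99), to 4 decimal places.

Cross-section at t=0.699: each vertex is (1-t)·p0[i] + t·p1[i].
  v1: (1-0.699)·(1.42,2.01) + 0.699·(0.67,4.05) = (0.8958,3.4360)
  v2: (1-0.699)·(-1.29,3.35) + 0.699·(-1.97,4.23) = (-1.7653,3.9651)
  v3: (1-0.699)·(-3.57,2.1) + 0.699·(-3.73,3.29) = (-3.6818,2.9318)
  v4: (1-0.699)·(-3.61,1) + 0.699·(-4.49,2.66) = (-4.2251,2.1603)
  v5: (1-0.699)·(-3.63,-0.85) + 0.699·(-4.05,0.97) = (-3.9236,0.4222)
  v6: (1-0.699)·(-0.39,-4.68) + 0.699·(-1.35,-2.55) = (-1.0610,-3.1911)
  v7: (1-0.699)·(1.66,-4.36) + 0.699·(0.75,-2.91) = (1.0239,-3.3464)
  v8: (1-0.699)·(1.62,-1.29) + 0.699·(2.83,-1.34) = (2.4658,-1.3250)
Shoelace sum Σ(x_i·y_{i+1} − x_{i+1}·y_i):
  i=1: 0.8958·3.9651 − -1.7653·3.4360 = +9.6173 (running +9.6173)
  i=2: -1.7653·2.9318 − -3.6818·3.9651 = +9.4234 (running +19.0407)
  i=3: -3.6818·2.1603 − -4.2251·2.9318 = +4.4332 (running +23.4739)
  i=4: -4.2251·0.4222 − -3.9236·2.1603 = +6.6925 (running +30.1664)
  i=5: -3.9236·-3.1911 − -1.0610·0.4222 = +12.9686 (running +43.1350)
  i=6: -1.0610·-3.3464 − 1.0239·-3.1911 = +6.8181 (running +49.9532)
  i=7: 1.0239·-1.3250 − 2.4658·-3.3464 = +6.8950 (running +56.8482)
  i=8: 2.4658·3.4360 − 0.8958·-1.3250 = +9.6592 (running +66.5074)
Area = |Σ|/2 = |66.5074|/2 = 33.2537

Area at t=0.699: 33.2537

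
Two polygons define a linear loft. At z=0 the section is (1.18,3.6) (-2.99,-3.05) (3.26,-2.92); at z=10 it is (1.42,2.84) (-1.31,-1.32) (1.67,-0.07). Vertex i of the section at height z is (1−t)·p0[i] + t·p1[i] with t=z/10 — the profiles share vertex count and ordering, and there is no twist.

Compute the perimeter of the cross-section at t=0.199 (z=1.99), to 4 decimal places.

Cross-section at t=0.199: each vertex is (1-t)·p0[i] + t·p1[i].
  v1: (1-0.199)·(1.18,3.6) + 0.199·(1.42,2.84) = (1.2278,3.4488)
  v2: (1-0.199)·(-2.99,-3.05) + 0.199·(-1.31,-1.32) = (-2.6557,-2.7057)
  v3: (1-0.199)·(3.26,-2.92) + 0.199·(1.67,-0.07) = (2.9436,-2.3529)
Perimeter = Σ |v_{i+1} − v_i|:
  edge 1→2: √(-3.8834² + -6.1545²) = 7.2773 (running 7.2773)
  edge 2→3: √(5.5993² + 0.3529²) = 5.6104 (running 12.8877)
  edge 3→1: √(-1.7158² + 5.8016²) = 6.0500 (running 18.9377)
Perimeter = 18.9377

Perimeter at t=0.199: 18.9377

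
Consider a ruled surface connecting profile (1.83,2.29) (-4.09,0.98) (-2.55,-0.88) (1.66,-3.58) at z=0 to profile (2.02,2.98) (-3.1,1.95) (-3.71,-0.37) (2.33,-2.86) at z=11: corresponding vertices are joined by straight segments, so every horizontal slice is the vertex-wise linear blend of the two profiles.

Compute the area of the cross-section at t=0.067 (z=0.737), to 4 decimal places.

Cross-section at t=0.067: each vertex is (1-t)·p0[i] + t·p1[i].
  v1: (1-0.067)·(1.83,2.29) + 0.067·(2.02,2.98) = (1.8427,2.3362)
  v2: (1-0.067)·(-4.09,0.98) + 0.067·(-3.1,1.95) = (-4.0237,1.0450)
  v3: (1-0.067)·(-2.55,-0.88) + 0.067·(-3.71,-0.37) = (-2.6277,-0.8458)
  v4: (1-0.067)·(1.66,-3.58) + 0.067·(2.33,-2.86) = (1.7049,-3.5318)
Shoelace sum Σ(x_i·y_{i+1} − x_{i+1}·y_i):
  i=1: 1.8427·1.0450 − -4.0237·2.3362 = +11.3259 (running +11.3259)
  i=2: -4.0237·-0.8458 − -2.6277·1.0450 = +6.1493 (running +17.4751)
  i=3: -2.6277·-3.5318 − 1.7049·-0.8458 = +10.7225 (running +28.1977)
  i=4: 1.7049·2.3362 − 1.8427·-3.5318 = +10.4911 (running +38.6888)
Area = |Σ|/2 = |38.6888|/2 = 19.3444

Area at t=0.067: 19.3444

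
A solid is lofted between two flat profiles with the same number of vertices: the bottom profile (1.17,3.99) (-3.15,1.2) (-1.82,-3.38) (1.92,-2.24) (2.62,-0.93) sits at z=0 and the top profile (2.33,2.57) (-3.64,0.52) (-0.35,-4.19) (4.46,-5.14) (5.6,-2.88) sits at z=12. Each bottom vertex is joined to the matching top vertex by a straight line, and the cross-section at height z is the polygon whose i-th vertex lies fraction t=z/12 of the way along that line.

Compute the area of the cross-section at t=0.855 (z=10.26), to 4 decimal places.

Cross-section at t=0.855: each vertex is (1-t)·p0[i] + t·p1[i].
  v1: (1-0.855)·(1.17,3.99) + 0.855·(2.33,2.57) = (2.1618,2.7759)
  v2: (1-0.855)·(-3.15,1.2) + 0.855·(-3.64,0.52) = (-3.5690,0.6186)
  v3: (1-0.855)·(-1.82,-3.38) + 0.855·(-0.35,-4.19) = (-0.5632,-4.0726)
  v4: (1-0.855)·(1.92,-2.24) + 0.855·(4.46,-5.14) = (4.0917,-4.7195)
  v5: (1-0.855)·(2.62,-0.93) + 0.855·(5.6,-2.88) = (5.1679,-2.5972)
Shoelace sum Σ(x_i·y_{i+1} − x_{i+1}·y_i):
  i=1: 2.1618·0.6186 − -3.5690·2.7759 = +11.2443 (running +11.2443)
  i=2: -3.5690·-4.0726 − -0.5632·0.6186 = +14.8831 (running +26.1274)
  i=3: -0.5632·-4.7195 − 4.0917·-4.0726 = +19.3214 (running +45.4489)
  i=4: 4.0917·-2.5972 − 5.1679·-4.7195 = +13.7627 (running +59.2116)
  i=5: 5.1679·2.7759 − 2.1618·-2.5972 = +19.9603 (running +79.1719)
Area = |Σ|/2 = |79.1719|/2 = 39.5860

Area at t=0.855: 39.5860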